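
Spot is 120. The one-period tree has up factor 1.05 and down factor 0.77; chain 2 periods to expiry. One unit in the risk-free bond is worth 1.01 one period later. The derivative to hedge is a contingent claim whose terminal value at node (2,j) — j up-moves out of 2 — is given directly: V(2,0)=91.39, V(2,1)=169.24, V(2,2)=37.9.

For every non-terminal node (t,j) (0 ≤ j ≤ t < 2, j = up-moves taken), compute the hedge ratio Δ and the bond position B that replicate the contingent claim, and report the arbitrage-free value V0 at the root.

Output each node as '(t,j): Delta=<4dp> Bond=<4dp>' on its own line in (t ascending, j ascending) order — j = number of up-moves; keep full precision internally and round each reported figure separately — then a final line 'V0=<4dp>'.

(0,0): Delta=-2.9896 Bond=428.5088
(1,0): Delta=3.0090 Bond=-121.4827
(1,1): Delta=-3.7228 Bond=525.1733
V0=69.7545

No-arbitrage ⇒ martingale measure with p* = (R−d)/(u−d) = 0.8571.
At expiry t=2: V(2,0)=91.3900, V(2,1)=169.2400, V(2,2)=37.9000
(1,0): S=92.4000. Δ = (V_up−V_dn)/(S_up−S_dn) = (169.2400−91.3900)/(97.0200−71.1480) = 3.0090. V = [p*·169.2400 + (1−p*)·91.3900]/1.01 = 156.5530. B = V − Δ·S = -121.4827.
(1,1): S=126.0000. Δ = (V_up−V_dn)/(S_up−S_dn) = (37.9000−169.2400)/(132.3000−97.0200) = -3.7228. V = [p*·37.9000 + (1−p*)·169.2400]/1.01 = 56.1018. B = V − Δ·S = 525.1733.
(0,0): S=120.0000. Δ = (V_up−V_dn)/(S_up−S_dn) = (56.1018−156.5530)/(126.0000−92.4000) = -2.9896. V = [p*·56.1018 + (1−p*)·156.5530]/1.01 = 69.7545. B = V − Δ·S = 428.5088.
Each (Δ,B) replicates both successor values, so the strategy is self-financing and V0 is arbitrage-free.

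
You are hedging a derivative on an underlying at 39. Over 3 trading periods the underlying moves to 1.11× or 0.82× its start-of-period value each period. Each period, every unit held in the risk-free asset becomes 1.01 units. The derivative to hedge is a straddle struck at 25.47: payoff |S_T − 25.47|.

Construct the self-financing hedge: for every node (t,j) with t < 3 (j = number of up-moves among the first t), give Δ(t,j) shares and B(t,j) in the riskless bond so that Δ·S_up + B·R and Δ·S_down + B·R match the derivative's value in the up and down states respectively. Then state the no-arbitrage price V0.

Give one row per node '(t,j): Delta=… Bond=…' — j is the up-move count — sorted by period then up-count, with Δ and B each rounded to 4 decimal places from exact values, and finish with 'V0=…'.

(0,0): Delta=0.9182 Bond=-21.2165
(1,0): Delta=0.7079 Bond=-14.7036
(1,1): Delta=1.0000 Bond=-24.9681
(2,0): Delta=-0.0432 Bond=4.8469
(2,1): Delta=1.0000 Bond=-25.2178
(2,2): Delta=1.0000 Bond=-25.2178
V0=14.5948

Risk-neutral probability p* = (R−d)/(u−d) = (1.01−0.82)/(1.11−0.82) = 0.6552.
Payoff layer (t=3): V(3,0)=3.9666, V(3,1)=3.6382, V(3,2)=13.9326, V(3,3)=27.8676
  t=2,j=0: stock 26.2236 → up 29.1082 (V=3.6382), down 21.5034 (V=3.9666). Price 3.7143; hedge Δ=-0.0432, bond B=4.8469.
  t=2,j=1: stock 35.4978 → up 39.4026 (V=13.9326), down 29.1082 (V=3.6382). Price 10.2800; hedge Δ=1.0000, bond B=-25.2178.
  t=2,j=2: stock 48.0519 → up 53.3376 (V=27.8676), down 39.4026 (V=13.9326). Price 22.8341; hedge Δ=1.0000, bond B=-25.2178.
  t=1,j=0: stock 31.9800 → up 35.4978 (V=10.2800), down 26.2236 (V=3.7143). Price 7.9366; hedge Δ=0.7079, bond B=-14.7036.
  t=1,j=1: stock 43.2900 → up 48.0519 (V=22.8341), down 35.4978 (V=10.2800). Price 18.3219; hedge Δ=1.0000, bond B=-24.9681.
  t=0,j=0: stock 39.0000 → up 43.2900 (V=18.3219), down 31.9800 (V=7.9366). Price 14.5948; hedge Δ=0.9182, bond B=-21.2165.
Check: Δ(0,0)·S0 + B(0,0) = 14.5948 = V0.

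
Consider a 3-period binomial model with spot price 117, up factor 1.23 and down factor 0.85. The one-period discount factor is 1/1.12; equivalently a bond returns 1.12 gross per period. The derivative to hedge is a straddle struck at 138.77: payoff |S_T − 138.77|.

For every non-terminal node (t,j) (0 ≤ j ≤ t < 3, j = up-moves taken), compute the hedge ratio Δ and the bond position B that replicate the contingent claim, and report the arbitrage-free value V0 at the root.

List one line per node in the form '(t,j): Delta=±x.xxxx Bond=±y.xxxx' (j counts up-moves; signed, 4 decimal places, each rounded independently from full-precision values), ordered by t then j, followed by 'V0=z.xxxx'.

(0,0): Delta=0.3902 Bond=-16.2674
(1,0): Delta=-0.6076 Bond=81.0092
(1,1): Delta=0.6711 Bond=-58.6459
(2,0): Delta=-1.0000 Bond=123.9018
(2,1): Delta=-0.4971 Bond=77.2161
(2,2): Delta=1.0000 Bond=-123.9018
V0=29.3843

Under the risk-neutral measure, an up-move has probability p* = (R−d)/(u−d) = 0.7105 and values discount at R = 1.12.
Terminal payoffs: V(3,0)=66.9174, V(3,1)=34.7950, V(3,2)=11.6879, V(3,3)=78.9514
  t=2,j=0: stock 84.5325 → up 103.9750 (V=34.7950), down 71.8526 (V=66.9174). Price 39.3693; hedge Δ=-1.0000, bond B=123.9018.
  t=2,j=1: stock 122.3235 → up 150.4579 (V=11.6879), down 103.9750 (V=34.7950). Price 16.4079; hedge Δ=-0.4971, bond B=77.2161.
  t=2,j=2: stock 177.0093 → up 217.7214 (V=78.9514), down 150.4579 (V=11.6879). Price 53.1075; hedge Δ=1.0000, bond B=-123.9018.
  t=1,j=0: stock 99.4500 → up 122.3235 (V=16.4079), down 84.5325 (V=39.3693). Price 20.5845; hedge Δ=-0.6076, bond B=81.0092.
  t=1,j=1: stock 143.9100 → up 177.0093 (V=53.1075), down 122.3235 (V=16.4079). Price 37.9321; hedge Δ=0.6711, bond B=-58.6459.
  t=0,j=0: stock 117.0000 → up 143.9100 (V=37.9321), down 99.4500 (V=20.5845). Price 29.3843; hedge Δ=0.3902, bond B=-16.2674.
Self-financing check: at every node Δ·S+B equals the discounted successor values.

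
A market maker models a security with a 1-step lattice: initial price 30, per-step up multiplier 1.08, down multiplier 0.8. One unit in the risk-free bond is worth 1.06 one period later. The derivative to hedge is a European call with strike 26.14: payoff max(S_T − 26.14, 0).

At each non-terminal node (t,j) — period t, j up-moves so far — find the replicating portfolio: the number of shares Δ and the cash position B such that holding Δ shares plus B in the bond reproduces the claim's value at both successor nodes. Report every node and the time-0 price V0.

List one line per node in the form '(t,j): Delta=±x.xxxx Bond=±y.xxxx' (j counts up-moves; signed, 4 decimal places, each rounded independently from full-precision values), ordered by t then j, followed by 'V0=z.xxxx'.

(0,0): Delta=0.7452 Bond=-16.8733
V0=5.4838

No-arbitrage ⇒ martingale measure with p* = (R−d)/(u−d) = 0.9286.
At expiry t=1: V(1,0)=0.0000, V(1,1)=6.2600
Node (0,0) S=30.0000: V=(p*·6.2600+(1−p*)·0.0000)/1.06=5.4838; Δ=(6.2600−0.0000)/(32.4000−24.0000)=0.7452; B=V−Δ·S=-16.8733
Check: Δ(0,0)·S0 + B(0,0) = 5.4838 = V0.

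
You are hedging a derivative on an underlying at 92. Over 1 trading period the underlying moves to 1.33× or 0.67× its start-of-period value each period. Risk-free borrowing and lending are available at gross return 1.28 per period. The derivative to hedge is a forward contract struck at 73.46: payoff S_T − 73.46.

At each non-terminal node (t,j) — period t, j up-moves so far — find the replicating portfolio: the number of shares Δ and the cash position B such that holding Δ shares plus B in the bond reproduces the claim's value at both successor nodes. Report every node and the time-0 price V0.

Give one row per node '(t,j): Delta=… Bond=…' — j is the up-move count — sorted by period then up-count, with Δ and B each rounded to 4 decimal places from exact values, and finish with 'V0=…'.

No-arbitrage ⇒ martingale measure with p* = (R−d)/(u−d) = 0.9242.
At expiry t=1: V(1,0)=-11.8200, V(1,1)=48.9000
  t=0,j=0: stock 92.0000 → up 122.3600 (V=48.9000), down 61.6400 (V=-11.8200). Price 34.6094; hedge Δ=1.0000, bond B=-57.3906.
The time-0 hedge costs 34.6094, which is the no-arbitrage price.

(0,0): Delta=1.0000 Bond=-57.3906
V0=34.6094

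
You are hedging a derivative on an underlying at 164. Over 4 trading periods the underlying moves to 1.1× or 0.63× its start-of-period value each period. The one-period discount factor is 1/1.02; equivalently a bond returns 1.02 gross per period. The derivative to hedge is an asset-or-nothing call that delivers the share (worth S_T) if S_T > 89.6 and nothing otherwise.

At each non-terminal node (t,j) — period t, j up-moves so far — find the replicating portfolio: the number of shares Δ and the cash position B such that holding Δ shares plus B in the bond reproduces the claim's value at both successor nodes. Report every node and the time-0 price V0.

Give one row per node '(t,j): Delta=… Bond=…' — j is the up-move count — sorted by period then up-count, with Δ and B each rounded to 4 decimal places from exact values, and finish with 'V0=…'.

(0,0): Delta=1.3077 Bond=-59.8758
(1,0): Delta=1.8742 Bond=-119.6019
(1,1): Delta=1.2412 Bond=-49.0675
(2,0): Delta=0.0000 Bond=0.0000
(2,1): Delta=2.0944 Bond=-147.0184
(2,2): Delta=1.1409 Bond=-30.1576
(3,0): Delta=0.0000 Bond=0.0000
(3,1): Delta=0.0000 Bond=0.0000
(3,2): Delta=2.3404 Bond=-180.7195
(3,3): Delta=1.0000 Bond=0.0000
V0=154.5886

Under the risk-neutral measure, an up-move has probability p* = (R−d)/(u−d) = 0.8298 and values discount at R = 1.02.
Payoff layer (t=4): V(4,0)=0.0000, V(4,1)=0.0000, V(4,2)=0.0000, V(4,3)=137.5189, V(4,4)=240.1124
(3,0): S=41.0077. Δ = (V_up−V_dn)/(S_up−S_dn) = (0.0000−0.0000)/(45.1085−25.8349) = 0.0000. V = [p*·0.0000 + (1−p*)·0.0000]/1.02 = 0.0000. B = V − Δ·S = 0.0000.
(3,1): S=71.6008. Δ = (V_up−V_dn)/(S_up−S_dn) = (0.0000−0.0000)/(78.7608−45.1085) = 0.0000. V = [p*·0.0000 + (1−p*)·0.0000]/1.02 = 0.0000. B = V − Δ·S = 0.0000.
(3,2): S=125.0172. Δ = (V_up−V_dn)/(S_up−S_dn) = (137.5189−0.0000)/(137.5189−78.7608) = 2.3404. V = [p*·137.5189 + (1−p*)·0.0000]/1.02 = 111.8740. B = V − Δ·S = -180.7195.
(3,3): S=218.2840. Δ = (V_up−V_dn)/(S_up−S_dn) = (240.1124−137.5189)/(240.1124−137.5189) = 1.0000. V = [p*·240.1124 + (1−p*)·137.5189]/1.02 = 218.2840. B = V − Δ·S = 0.0000.
(2,0): S=65.0916. Δ = (V_up−V_dn)/(S_up−S_dn) = (0.0000−0.0000)/(71.6008−41.0077) = 0.0000. V = [p*·0.0000 + (1−p*)·0.0000]/1.02 = 0.0000. B = V − Δ·S = 0.0000.
(2,1): S=113.6520. Δ = (V_up−V_dn)/(S_up−S_dn) = (111.8740−0.0000)/(125.0172−71.6008) = 2.0944. V = [p*·111.8740 + (1−p*)·0.0000]/1.02 = 91.0114. B = V − Δ·S = -147.0184.
(2,2): S=198.4400. Δ = (V_up−V_dn)/(S_up−S_dn) = (218.2840−111.8740)/(218.2840−125.0172) = 1.1409. V = [p*·218.2840 + (1−p*)·111.8740]/1.02 = 196.2467. B = V − Δ·S = -30.1576.
(1,0): S=103.3200. Δ = (V_up−V_dn)/(S_up−S_dn) = (91.0114−0.0000)/(113.6520−65.0916) = 1.8742. V = [p*·91.0114 + (1−p*)·0.0000]/1.02 = 74.0393. B = V − Δ·S = -119.6019.
(1,1): S=180.4000. Δ = (V_up−V_dn)/(S_up−S_dn) = (196.2467−91.0114)/(198.4400−113.6520) = 1.2412. V = [p*·196.2467 + (1−p*)·91.0114]/1.02 = 174.8376. B = V − Δ·S = -49.0675.
(0,0): S=164.0000. Δ = (V_up−V_dn)/(S_up−S_dn) = (174.8376−74.0393)/(180.4000−103.3200) = 1.3077. V = [p*·174.8376 + (1−p*)·74.0393]/1.02 = 154.5886. B = V − Δ·S = -59.8758.
Check: Δ(0,0)·S0 + B(0,0) = 154.5886 = V0.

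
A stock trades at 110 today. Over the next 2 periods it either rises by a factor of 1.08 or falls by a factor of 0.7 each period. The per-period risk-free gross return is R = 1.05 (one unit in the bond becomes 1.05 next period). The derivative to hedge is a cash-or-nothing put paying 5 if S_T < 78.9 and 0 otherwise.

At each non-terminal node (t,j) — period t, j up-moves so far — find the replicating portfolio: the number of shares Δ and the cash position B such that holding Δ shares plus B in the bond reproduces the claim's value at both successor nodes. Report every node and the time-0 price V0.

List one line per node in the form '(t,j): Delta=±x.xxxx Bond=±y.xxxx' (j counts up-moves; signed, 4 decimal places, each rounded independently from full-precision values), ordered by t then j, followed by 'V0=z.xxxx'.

Risk-neutral probability p* = (R−d)/(u−d) = (1.05−0.7)/(1.08−0.7) = 0.9211.
Terminal values V(2,·): V(2,0)=5.0000, V(2,1)=0.0000, V(2,2)=0.0000
(1,0): S=77.0000. Δ = (V_up−V_dn)/(S_up−S_dn) = (0.0000−5.0000)/(83.1600−53.9000) = -0.1709. V = [p*·0.0000 + (1−p*)·5.0000]/1.05 = 0.3759. B = V − Δ·S = 13.5338.
(1,1): S=118.8000. Δ = (V_up−V_dn)/(S_up−S_dn) = (0.0000−0.0000)/(128.3040−83.1600) = 0.0000. V = [p*·0.0000 + (1−p*)·0.0000]/1.05 = 0.0000. B = V − Δ·S = 0.0000.
(0,0): S=110.0000. Δ = (V_up−V_dn)/(S_up−S_dn) = (0.0000−0.3759)/(118.8000−77.0000) = -0.0090. V = [p*·0.0000 + (1−p*)·0.3759]/1.05 = 0.0283. B = V − Δ·S = 1.0176.
Each (Δ,B) replicates both successor values, so the strategy is self-financing and V0 is arbitrage-free.

(0,0): Delta=-0.0090 Bond=1.0176
(1,0): Delta=-0.1709 Bond=13.5338
(1,1): Delta=0.0000 Bond=0.0000
V0=0.0283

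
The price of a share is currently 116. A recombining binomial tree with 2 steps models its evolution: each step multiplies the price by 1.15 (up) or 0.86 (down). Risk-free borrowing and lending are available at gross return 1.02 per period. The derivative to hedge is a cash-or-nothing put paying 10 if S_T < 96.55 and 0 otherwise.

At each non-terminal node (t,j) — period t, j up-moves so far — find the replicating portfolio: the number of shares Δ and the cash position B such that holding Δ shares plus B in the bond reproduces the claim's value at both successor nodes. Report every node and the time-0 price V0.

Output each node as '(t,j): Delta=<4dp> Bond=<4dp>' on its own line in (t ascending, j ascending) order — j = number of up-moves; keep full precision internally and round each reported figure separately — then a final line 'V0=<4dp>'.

(0,0): Delta=-0.1306 Bond=17.0862
(1,0): Delta=-0.3457 Bond=38.8776
(1,1): Delta=0.0000 Bond=0.0000
V0=1.9315

The replicating-portfolio and risk-neutral prices coincide; use p* = (1.02−0.86)/(1.15−0.86) = 0.5517 for the latter.
Terminal values V(2,·): V(2,0)=10.0000, V(2,1)=0.0000, V(2,2)=0.0000
Node (1,0) S=99.7600: V=(p*·0.0000+(1−p*)·10.0000)/1.02=4.3949; Δ=(0.0000−10.0000)/(114.7240−85.7936)=-0.3457; B=V−Δ·S=38.8776
Node (1,1) S=133.4000: V=(p*·0.0000+(1−p*)·0.0000)/1.02=0.0000; Δ=(0.0000−0.0000)/(153.4100−114.7240)=0.0000; B=V−Δ·S=0.0000
Node (0,0) S=116.0000: V=(p*·0.0000+(1−p*)·4.3949)/1.02=1.9315; Δ=(0.0000−4.3949)/(133.4000−99.7600)=-0.1306; B=V−Δ·S=17.0862
The time-0 hedge costs 1.9315, which is the no-arbitrage price.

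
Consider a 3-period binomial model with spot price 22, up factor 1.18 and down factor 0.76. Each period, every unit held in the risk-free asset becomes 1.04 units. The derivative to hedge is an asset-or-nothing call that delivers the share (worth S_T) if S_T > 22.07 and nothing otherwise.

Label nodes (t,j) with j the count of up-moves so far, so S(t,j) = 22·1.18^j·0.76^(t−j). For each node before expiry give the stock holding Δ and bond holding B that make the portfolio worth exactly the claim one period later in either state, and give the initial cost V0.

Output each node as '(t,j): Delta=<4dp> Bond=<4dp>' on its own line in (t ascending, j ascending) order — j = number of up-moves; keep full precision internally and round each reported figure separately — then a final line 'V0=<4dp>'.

(0,0): Delta=1.6075 Bond=-16.6449
(1,0): Delta=2.1252 Bond=-25.9661
(1,1): Delta=1.4408 Bond=-12.9830
(2,0): Delta=0.0000 Bond=0.0000
(2,1): Delta=2.8095 Bond=-40.5071
(2,2): Delta=1.0000 Bond=0.0000
V0=18.7198

No-arbitrage ⇒ martingale measure with p* = (R−d)/(u−d) = 0.6667.
Payoff layer (t=3): V(3,0)=0.0000, V(3,1)=0.0000, V(3,2)=23.2809, V(3,3)=36.1467
  t=2,j=0: stock 12.7072 → up 14.9945 (V=0.0000), down 9.6575 (V=0.0000). Price 0.0000; hedge Δ=0.0000, bond B=0.0000.
  t=2,j=1: stock 19.7296 → up 23.2809 (V=23.2809), down 14.9945 (V=0.0000). Price 14.9237; hedge Δ=2.8095, bond B=-40.5071.
  t=2,j=2: stock 30.6328 → up 36.1467 (V=36.1467), down 23.2809 (V=23.2809). Price 30.6328; hedge Δ=1.0000, bond B=0.0000.
  t=1,j=0: stock 16.7200 → up 19.7296 (V=14.9237), down 12.7072 (V=0.0000). Price 9.5665; hedge Δ=2.1252, bond B=-25.9661.
  t=1,j=1: stock 25.9600 → up 30.6328 (V=30.6328), down 19.7296 (V=14.9237). Price 24.4196; hedge Δ=1.4408, bond B=-12.9830.
  t=0,j=0: stock 22.0000 → up 25.9600 (V=24.4196), down 16.7200 (V=9.5665). Price 18.7198; hedge Δ=1.6075, bond B=-16.6449.
The time-0 hedge costs 18.7198, which is the no-arbitrage price.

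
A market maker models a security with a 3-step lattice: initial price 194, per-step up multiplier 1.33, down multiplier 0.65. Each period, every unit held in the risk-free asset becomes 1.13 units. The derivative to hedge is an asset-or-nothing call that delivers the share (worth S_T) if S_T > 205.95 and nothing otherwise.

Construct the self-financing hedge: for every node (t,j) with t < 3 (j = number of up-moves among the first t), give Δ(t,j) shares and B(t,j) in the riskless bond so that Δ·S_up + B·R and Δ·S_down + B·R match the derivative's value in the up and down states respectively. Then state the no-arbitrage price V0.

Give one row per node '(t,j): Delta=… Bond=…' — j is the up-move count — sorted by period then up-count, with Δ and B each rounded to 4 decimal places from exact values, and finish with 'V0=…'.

(0,0): Delta=1.2401 Bond=-61.3580
(1,0): Delta=1.6250 Bond=-117.8686
(1,1): Delta=1.1617 Bond=-49.1119
(2,0): Delta=0.0000 Bond=0.0000
(2,1): Delta=1.9559 Bond=-188.6880
(2,2): Delta=1.0000 Bond=0.0000
V0=179.2204

The replicating-portfolio and risk-neutral prices coincide; use p* = (1.13−0.65)/(1.33−0.65) = 0.7059 for the latter.
Terminal payoffs: V(3,0)=0.0000, V(3,1)=0.0000, V(3,2)=223.0583, V(3,3)=456.4116
  t=2,j=0: stock 81.9650 → up 109.0135 (V=0.0000), down 53.2773 (V=0.0000). Price 0.0000; hedge Δ=0.0000, bond B=0.0000.
  t=2,j=1: stock 167.7130 → up 223.0583 (V=223.0583), down 109.0135 (V=0.0000). Price 139.3389; hedge Δ=1.9559, bond B=-188.6880.
  t=2,j=2: stock 343.1666 → up 456.4116 (V=456.4116), down 223.0583 (V=223.0583). Price 343.1666; hedge Δ=1.0000, bond B=0.0000.
  t=1,j=0: stock 126.1000 → up 167.7130 (V=139.3389), down 81.9650 (V=0.0000). Price 87.0415; hedge Δ=1.6250, bond B=-117.8686.
  t=1,j=1: stock 258.0200 → up 343.1666 (V=343.1666), down 167.7130 (V=139.3389). Price 250.6347; hedge Δ=1.1617, bond B=-49.1119.
  t=0,j=0: stock 194.0000 → up 258.0200 (V=250.6347), down 126.1000 (V=87.0415). Price 179.2204; hedge Δ=1.2401, bond B=-61.3580.
Self-financing check: at every node Δ·S+B equals the discounted successor values.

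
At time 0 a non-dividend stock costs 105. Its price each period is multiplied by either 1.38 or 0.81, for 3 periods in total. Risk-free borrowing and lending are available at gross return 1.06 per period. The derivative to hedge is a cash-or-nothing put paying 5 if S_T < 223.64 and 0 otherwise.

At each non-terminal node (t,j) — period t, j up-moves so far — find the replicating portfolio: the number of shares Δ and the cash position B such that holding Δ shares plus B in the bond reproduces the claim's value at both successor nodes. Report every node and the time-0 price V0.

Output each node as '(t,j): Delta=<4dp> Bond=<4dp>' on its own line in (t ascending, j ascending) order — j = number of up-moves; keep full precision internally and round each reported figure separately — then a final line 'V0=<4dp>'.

No-arbitrage ⇒ martingale measure with p* = (R−d)/(u−d) = 0.4386.
Terminal payoffs: V(3,0)=5.0000, V(3,1)=5.0000, V(3,2)=5.0000, V(3,3)=0.0000
(2,0): S=68.8905. Δ = (V_up−V_dn)/(S_up−S_dn) = (5.0000−5.0000)/(95.0689−55.8013) = 0.0000. V = [p*·5.0000 + (1−p*)·5.0000]/1.06 = 4.7170. B = V − Δ·S = 4.7170.
(2,1): S=117.3690. Δ = (V_up−V_dn)/(S_up−S_dn) = (5.0000−5.0000)/(161.9692−95.0689) = 0.0000. V = [p*·5.0000 + (1−p*)·5.0000]/1.06 = 4.7170. B = V − Δ·S = 4.7170.
(2,2): S=199.9620. Δ = (V_up−V_dn)/(S_up−S_dn) = (0.0000−5.0000)/(275.9476−161.9692) = -0.0439. V = [p*·0.0000 + (1−p*)·5.0000]/1.06 = 2.6481. B = V − Δ·S = 11.4201.
(1,0): S=85.0500. Δ = (V_up−V_dn)/(S_up−S_dn) = (4.7170−4.7170)/(117.3690−68.8905) = 0.0000. V = [p*·4.7170 + (1−p*)·4.7170]/1.06 = 4.4500. B = V − Δ·S = 4.4500.
(1,1): S=144.9000. Δ = (V_up−V_dn)/(S_up−S_dn) = (2.6481−4.7170)/(199.9620−117.3690) = -0.0250. V = [p*·2.6481 + (1−p*)·4.7170]/1.06 = 3.5940. B = V − Δ·S = 7.2235.
(0,0): S=105.0000. Δ = (V_up−V_dn)/(S_up−S_dn) = (3.5940−4.4500)/(144.9000−85.0500) = -0.0143. V = [p*·3.5940 + (1−p*)·4.4500]/1.06 = 3.8439. B = V − Δ·S = 5.3457.
Root portfolio cost Δ·105+B reproduces V0=3.8439.

(0,0): Delta=-0.0143 Bond=5.3457
(1,0): Delta=0.0000 Bond=4.4500
(1,1): Delta=-0.0250 Bond=7.2235
(2,0): Delta=0.0000 Bond=4.7170
(2,1): Delta=0.0000 Bond=4.7170
(2,2): Delta=-0.0439 Bond=11.4201
V0=3.8439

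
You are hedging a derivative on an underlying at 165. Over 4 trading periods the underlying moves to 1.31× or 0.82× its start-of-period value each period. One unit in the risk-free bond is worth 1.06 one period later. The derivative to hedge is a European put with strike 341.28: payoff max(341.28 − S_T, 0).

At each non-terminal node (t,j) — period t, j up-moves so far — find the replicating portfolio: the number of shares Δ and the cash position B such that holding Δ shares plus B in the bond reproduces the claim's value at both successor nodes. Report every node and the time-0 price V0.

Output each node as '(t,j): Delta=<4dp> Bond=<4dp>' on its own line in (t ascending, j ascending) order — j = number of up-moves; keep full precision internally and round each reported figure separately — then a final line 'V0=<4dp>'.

(0,0): Delta=-0.8235 Bond=247.7967
(1,0): Delta=-1.0000 Bond=286.5453
(1,1): Delta=-0.7084 Bond=237.7887
(2,0): Delta=-1.0000 Bond=303.7380
(2,1): Delta=-1.0000 Bond=303.7380
(2,2): Delta=-0.5183 Bond=198.2205
(3,0): Delta=-1.0000 Bond=321.9623
(3,1): Delta=-1.0000 Bond=321.9623
(3,2): Delta=-1.0000 Bond=321.9623
(3,3): Delta=-0.2042 Bond=93.6049
V0=111.9196

No-arbitrage ⇒ martingale measure with p* = (R−d)/(u−d) = 0.4898.
Terminal values V(4,·): V(4,0)=266.6799, V(4,1)=222.1018, V(4,2)=150.8856, V(4,3)=37.1133, V(4,4)=0.0000
  t=3,j=0: stock 90.9757 → up 119.1782 (V=222.1018), down 74.6001 (V=266.6799). Price 230.9865; hedge Δ=-1.0000, bond B=321.9623.
  t=3,j=1: stock 145.3393 → up 190.3944 (V=150.8856), down 119.1782 (V=222.1018). Price 176.6230; hedge Δ=-1.0000, bond B=321.9623.
  t=3,j=2: stock 232.1883 → up 304.1667 (V=37.1133), down 190.3944 (V=150.8856). Price 89.7739; hedge Δ=-1.0000, bond B=321.9623.
  t=3,j=3: stock 370.9350 → up 485.9249 (V=0.0000), down 304.1667 (V=37.1133). Price 17.8635; hedge Δ=-0.2042, bond B=93.6049.
  t=2,j=0: stock 110.9460 → up 145.3393 (V=176.6230), down 90.9757 (V=230.9865). Price 192.7920; hedge Δ=-1.0000, bond B=303.7380.
  t=2,j=1: stock 177.2430 → up 232.1883 (V=89.7739), down 145.3393 (V=176.6230). Price 126.4950; hedge Δ=-1.0000, bond B=303.7380.
  t=2,j=2: stock 283.1565 → up 370.9350 (V=17.8635), down 232.1883 (V=89.7739). Price 51.4646; hedge Δ=-0.5183, bond B=198.2205.
  t=1,j=0: stock 135.3000 → up 177.2430 (V=126.4950), down 110.9460 (V=192.7920). Price 151.2453; hedge Δ=-1.0000, bond B=286.5453.
  t=1,j=1: stock 216.1500 → up 283.1565 (V=51.4646), down 177.2430 (V=126.4950). Price 84.6655; hedge Δ=-0.7084, bond B=237.7887.
  t=0,j=0: stock 165.0000 → up 216.1500 (V=84.6655), down 135.3000 (V=151.2453). Price 111.9196; hedge Δ=-0.8235, bond B=247.7967.
Self-financing check: at every node Δ·S+B equals the discounted successor values.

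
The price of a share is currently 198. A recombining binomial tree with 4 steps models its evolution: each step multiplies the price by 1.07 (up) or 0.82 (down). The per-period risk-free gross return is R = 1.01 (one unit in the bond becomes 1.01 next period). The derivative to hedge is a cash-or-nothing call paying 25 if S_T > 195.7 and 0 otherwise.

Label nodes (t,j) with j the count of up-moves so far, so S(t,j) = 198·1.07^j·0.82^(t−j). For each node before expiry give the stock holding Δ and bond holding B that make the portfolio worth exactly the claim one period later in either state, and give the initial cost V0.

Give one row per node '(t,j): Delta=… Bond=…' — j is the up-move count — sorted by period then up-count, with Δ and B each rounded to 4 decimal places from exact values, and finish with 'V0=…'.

Under the risk-neutral measure, an up-move has probability p* = (R−d)/(u−d) = 0.7600 and values discount at R = 1.01.
Terminal values V(4,·): V(4,0)=0.0000, V(4,1)=0.0000, V(4,2)=0.0000, V(4,3)=25.0000, V(4,4)=25.0000
(3,0): S=109.1709. Δ = (V_up−V_dn)/(S_up−S_dn) = (0.0000−0.0000)/(116.8128−89.5201) = 0.0000. V = [p*·0.0000 + (1−p*)·0.0000]/1.01 = 0.0000. B = V − Δ·S = 0.0000.
(3,1): S=142.4547. Δ = (V_up−V_dn)/(S_up−S_dn) = (0.0000−0.0000)/(152.4265−116.8128) = 0.0000. V = [p*·0.0000 + (1−p*)·0.0000]/1.01 = 0.0000. B = V − Δ·S = 0.0000.
(3,2): S=185.8860. Δ = (V_up−V_dn)/(S_up−S_dn) = (25.0000−0.0000)/(198.8980−152.4265) = 0.5380. V = [p*·25.0000 + (1−p*)·0.0000]/1.01 = 18.8119. B = V − Δ·S = -81.1881.
(3,3): S=242.5585. Δ = (V_up−V_dn)/(S_up−S_dn) = (25.0000−25.0000)/(259.5376−198.8980) = 0.0000. V = [p*·25.0000 + (1−p*)·25.0000]/1.01 = 24.7525. B = V − Δ·S = 24.7525.
(2,0): S=133.1352. Δ = (V_up−V_dn)/(S_up−S_dn) = (0.0000−0.0000)/(142.4547−109.1709) = 0.0000. V = [p*·0.0000 + (1−p*)·0.0000]/1.01 = 0.0000. B = V − Δ·S = 0.0000.
(2,1): S=173.7252. Δ = (V_up−V_dn)/(S_up−S_dn) = (18.8119−0.0000)/(185.8860−142.4547) = 0.4331. V = [p*·18.8119 + (1−p*)·0.0000]/1.01 = 14.1555. B = V − Δ·S = -61.0920.
(2,2): S=226.6902. Δ = (V_up−V_dn)/(S_up−S_dn) = (24.7525−18.8119)/(242.5585−185.8860) = 0.1048. V = [p*·24.7525 + (1−p*)·18.8119]/1.01 = 23.0958. B = V − Δ·S = -0.6666.
(1,0): S=162.3600. Δ = (V_up−V_dn)/(S_up−S_dn) = (14.1555−0.0000)/(173.7252−133.1352) = 0.3487. V = [p*·14.1555 + (1−p*)·0.0000]/1.01 = 10.6516. B = V − Δ·S = -45.9703.
(1,1): S=211.8600. Δ = (V_up−V_dn)/(S_up−S_dn) = (23.0958−14.1555)/(226.6902−173.7252) = 0.1688. V = [p*·23.0958 + (1−p*)·14.1555]/1.01 = 20.7427. B = V − Δ·S = -15.0185.
(0,0): S=198.0000. Δ = (V_up−V_dn)/(S_up−S_dn) = (20.7427−10.6516)/(211.8600−162.3600) = 0.2039. V = [p*·20.7427 + (1−p*)·10.6516]/1.01 = 18.1394. B = V − Δ·S = -22.2247.
The time-0 hedge costs 18.1394, which is the no-arbitrage price.

(0,0): Delta=0.2039 Bond=-22.2247
(1,0): Delta=0.3487 Bond=-45.9703
(1,1): Delta=0.1688 Bond=-15.0185
(2,0): Delta=0.0000 Bond=0.0000
(2,1): Delta=0.4331 Bond=-61.0920
(2,2): Delta=0.1048 Bond=-0.6666
(3,0): Delta=0.0000 Bond=0.0000
(3,1): Delta=0.0000 Bond=0.0000
(3,2): Delta=0.5380 Bond=-81.1881
(3,3): Delta=0.0000 Bond=24.7525
V0=18.1394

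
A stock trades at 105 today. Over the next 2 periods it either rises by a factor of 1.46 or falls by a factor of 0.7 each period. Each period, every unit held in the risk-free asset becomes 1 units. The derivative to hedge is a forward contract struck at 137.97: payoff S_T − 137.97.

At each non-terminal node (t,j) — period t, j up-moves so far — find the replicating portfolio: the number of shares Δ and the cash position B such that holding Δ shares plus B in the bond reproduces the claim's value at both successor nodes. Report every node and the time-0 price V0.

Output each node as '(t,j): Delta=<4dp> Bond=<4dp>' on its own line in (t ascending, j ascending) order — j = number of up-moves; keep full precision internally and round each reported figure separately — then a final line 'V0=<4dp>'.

(0,0): Delta=1.0000 Bond=-137.9700
(1,0): Delta=1.0000 Bond=-137.9700
(1,1): Delta=1.0000 Bond=-137.9700
V0=-32.9700

Under the risk-neutral measure, an up-move has probability p* = (R−d)/(u−d) = 0.3947 and values discount at R = 1.
Payoff layer (t=2): V(2,0)=-86.5200, V(2,1)=-30.6600, V(2,2)=85.8480
Node (1,0) S=73.5000: V=(p*·-30.6600+(1−p*)·-86.5200)/1=-64.4700; Δ=(-30.6600−-86.5200)/(107.3100−51.4500)=1.0000; B=V−Δ·S=-137.9700
Node (1,1) S=153.3000: V=(p*·85.8480+(1−p*)·-30.6600)/1=15.3300; Δ=(85.8480−-30.6600)/(223.8180−107.3100)=1.0000; B=V−Δ·S=-137.9700
Node (0,0) S=105.0000: V=(p*·15.3300+(1−p*)·-64.4700)/1=-32.9700; Δ=(15.3300−-64.4700)/(153.3000−73.5000)=1.0000; B=V−Δ·S=-137.9700
Check: Δ(0,0)·S0 + B(0,0) = -32.9700 = V0.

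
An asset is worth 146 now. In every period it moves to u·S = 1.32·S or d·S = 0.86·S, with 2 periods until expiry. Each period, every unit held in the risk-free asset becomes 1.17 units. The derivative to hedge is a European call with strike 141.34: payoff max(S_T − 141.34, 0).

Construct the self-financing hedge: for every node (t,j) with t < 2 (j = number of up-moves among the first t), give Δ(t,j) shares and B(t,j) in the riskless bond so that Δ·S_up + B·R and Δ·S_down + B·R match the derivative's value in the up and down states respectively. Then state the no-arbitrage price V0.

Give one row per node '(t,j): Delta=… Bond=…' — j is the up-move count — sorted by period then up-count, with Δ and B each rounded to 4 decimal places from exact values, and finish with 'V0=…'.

The replicating-portfolio and risk-neutral prices coincide; use p* = (1.17−0.86)/(1.32−0.86) = 0.6739 for the latter.
At expiry t=2: V(2,0)=0.0000, V(2,1)=24.3992, V(2,2)=113.0504
Node (1,0) S=125.5600: V=(p*·24.3992+(1−p*)·0.0000)/1.17=14.0538; Δ=(24.3992−0.0000)/(165.7392−107.9816)=0.4224; B=V−Δ·S=-38.9879
Node (1,1) S=192.7200: V=(p*·113.0504+(1−p*)·24.3992)/1.17=71.9166; Δ=(113.0504−24.3992)/(254.3904−165.7392)=1.0000; B=V−Δ·S=-120.8034
Node (0,0) S=146.0000: V=(p*·71.9166+(1−p*)·14.0538)/1.17=45.3404; Δ=(71.9166−14.0538)/(192.7200−125.5600)=0.8616; B=V−Δ·S=-80.4483
Self-financing check: at every node Δ·S+B equals the discounted successor values.

(0,0): Delta=0.8616 Bond=-80.4483
(1,0): Delta=0.4224 Bond=-38.9879
(1,1): Delta=1.0000 Bond=-120.8034
V0=45.3404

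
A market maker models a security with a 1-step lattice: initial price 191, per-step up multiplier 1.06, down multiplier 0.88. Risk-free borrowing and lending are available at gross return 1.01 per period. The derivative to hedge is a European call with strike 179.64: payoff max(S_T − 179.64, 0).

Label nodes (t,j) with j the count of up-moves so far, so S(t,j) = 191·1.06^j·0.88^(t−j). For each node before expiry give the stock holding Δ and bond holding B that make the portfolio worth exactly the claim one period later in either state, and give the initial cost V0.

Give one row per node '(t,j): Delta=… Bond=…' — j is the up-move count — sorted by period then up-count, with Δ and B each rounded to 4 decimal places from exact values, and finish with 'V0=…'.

(0,0): Delta=0.6638 Bond=-110.4598
V0=16.3179

Since d<R<u, set p* = (R−d)/(u−d) = 0.7222; price each node as the discounted p*-expectation of its children.
At expiry t=1: V(1,0)=0.0000, V(1,1)=22.8200
(0,0): S=191.0000. Δ = (V_up−V_dn)/(S_up−S_dn) = (22.8200−0.0000)/(202.4600−168.0800) = 0.6638. V = [p*·22.8200 + (1−p*)·0.0000]/1.01 = 16.3179. B = V − Δ·S = -110.4598.
Root portfolio cost Δ·191+B reproduces V0=16.3179.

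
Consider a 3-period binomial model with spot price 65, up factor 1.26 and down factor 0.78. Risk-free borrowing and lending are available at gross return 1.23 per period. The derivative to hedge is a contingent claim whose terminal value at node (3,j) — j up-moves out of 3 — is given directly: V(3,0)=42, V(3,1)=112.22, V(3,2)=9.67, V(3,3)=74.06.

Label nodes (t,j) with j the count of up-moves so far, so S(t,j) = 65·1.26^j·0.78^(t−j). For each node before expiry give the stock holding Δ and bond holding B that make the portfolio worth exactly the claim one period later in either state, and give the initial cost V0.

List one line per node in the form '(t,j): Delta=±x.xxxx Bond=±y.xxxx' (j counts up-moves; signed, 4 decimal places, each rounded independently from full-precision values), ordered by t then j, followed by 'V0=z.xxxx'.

Under the risk-neutral measure, an up-move has probability p* = (R−d)/(u−d) = 0.9375 and values discount at R = 1.23.
At expiry t=3: V(3,0)=42.0000, V(3,1)=112.2200, V(3,2)=9.6700, V(3,3)=74.0600
  t=2,j=0: stock 39.5460 → up 49.8280 (V=112.2200), down 30.8459 (V=42.0000). Price 87.6677; hedge Δ=3.6993, bond B=-58.6240.
  t=2,j=1: stock 63.8820 → up 80.4913 (V=9.6700), down 49.8280 (V=112.2200). Price 13.0727; hedge Δ=-3.3444, bond B=226.7185.
  t=2,j=2: stock 103.1940 → up 130.0244 (V=74.0600), down 80.4913 (V=9.6700). Price 56.9395; hedge Δ=1.2999, bond B=-77.2063.
  t=1,j=0: stock 50.7000 → up 63.8820 (V=13.0727), down 39.5460 (V=87.6677). Price 14.4186; hedge Δ=-3.0652, bond B=169.8249.
  t=1,j=1: stock 81.9000 → up 103.1940 (V=56.9395), down 63.8820 (V=13.0727). Price 44.0633; hedge Δ=1.1159, bond B=-47.3260.
  t=0,j=0: stock 65.0000 → up 81.9000 (V=44.0633), down 50.7000 (V=14.4186). Price 34.3175; hedge Δ=0.9502, bond B=-27.4423.
Root portfolio cost Δ·65+B reproduces V0=34.3175.

(0,0): Delta=0.9502 Bond=-27.4423
(1,0): Delta=-3.0652 Bond=169.8249
(1,1): Delta=1.1159 Bond=-47.3260
(2,0): Delta=3.6993 Bond=-58.6240
(2,1): Delta=-3.3444 Bond=226.7185
(2,2): Delta=1.2999 Bond=-77.2063
V0=34.3175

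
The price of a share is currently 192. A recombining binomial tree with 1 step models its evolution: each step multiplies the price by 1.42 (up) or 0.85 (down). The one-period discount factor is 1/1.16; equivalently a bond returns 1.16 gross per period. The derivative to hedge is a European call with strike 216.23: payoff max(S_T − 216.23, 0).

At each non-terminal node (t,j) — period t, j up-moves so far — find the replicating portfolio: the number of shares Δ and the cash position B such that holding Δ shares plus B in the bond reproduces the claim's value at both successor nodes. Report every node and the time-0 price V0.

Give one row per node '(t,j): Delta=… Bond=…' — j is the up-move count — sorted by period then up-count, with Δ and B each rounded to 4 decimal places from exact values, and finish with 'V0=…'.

(0,0): Delta=0.5154 Bond=-72.5174
V0=26.4475

No-arbitrage ⇒ martingale measure with p* = (R−d)/(u−d) = 0.5439.
Terminal values V(1,·): V(1,0)=0.0000, V(1,1)=56.4100
Node (0,0) S=192.0000: V=(p*·56.4100+(1−p*)·0.0000)/1.16=26.4475; Δ=(56.4100−0.0000)/(272.6400−163.2000)=0.5154; B=V−Δ·S=-72.5174
Each (Δ,B) replicates both successor values, so the strategy is self-financing and V0 is arbitrage-free.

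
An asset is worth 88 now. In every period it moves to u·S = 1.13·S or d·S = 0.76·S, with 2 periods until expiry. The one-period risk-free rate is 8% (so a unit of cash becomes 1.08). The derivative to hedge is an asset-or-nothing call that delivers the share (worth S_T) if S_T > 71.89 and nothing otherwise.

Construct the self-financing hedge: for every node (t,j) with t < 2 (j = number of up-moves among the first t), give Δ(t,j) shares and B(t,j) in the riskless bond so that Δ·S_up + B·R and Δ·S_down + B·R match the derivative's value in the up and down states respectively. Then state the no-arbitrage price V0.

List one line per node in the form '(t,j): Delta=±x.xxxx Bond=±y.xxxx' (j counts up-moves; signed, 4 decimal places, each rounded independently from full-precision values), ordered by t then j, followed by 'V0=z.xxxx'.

(0,0): Delta=1.1953 Bond=-17.9849
(1,0): Delta=3.0541 Bond=-143.7351
(1,1): Delta=1.0000 Bond=0.0000
V0=87.2042

Under the risk-neutral measure, an up-move has probability p* = (R−d)/(u−d) = 0.8649 and values discount at R = 1.08.
Payoff layer (t=2): V(2,0)=0.0000, V(2,1)=75.5744, V(2,2)=112.3672
(1,0): S=66.8800. Δ = (V_up−V_dn)/(S_up−S_dn) = (75.5744−0.0000)/(75.5744−50.8288) = 3.0541. V = [p*·75.5744 + (1−p*)·0.0000]/1.08 = 60.5200. B = V − Δ·S = -143.7351.
(1,1): S=99.4400. Δ = (V_up−V_dn)/(S_up−S_dn) = (112.3672−75.5744)/(112.3672−75.5744) = 1.0000. V = [p*·112.3672 + (1−p*)·75.5744]/1.08 = 99.4400. B = V − Δ·S = 0.0000.
(0,0): S=88.0000. Δ = (V_up−V_dn)/(S_up−S_dn) = (99.4400−60.5200)/(99.4400−66.8800) = 1.1953. V = [p*·99.4400 + (1−p*)·60.5200]/1.08 = 87.2042. B = V − Δ·S = -17.9849.
Root portfolio cost Δ·88+B reproduces V0=87.2042.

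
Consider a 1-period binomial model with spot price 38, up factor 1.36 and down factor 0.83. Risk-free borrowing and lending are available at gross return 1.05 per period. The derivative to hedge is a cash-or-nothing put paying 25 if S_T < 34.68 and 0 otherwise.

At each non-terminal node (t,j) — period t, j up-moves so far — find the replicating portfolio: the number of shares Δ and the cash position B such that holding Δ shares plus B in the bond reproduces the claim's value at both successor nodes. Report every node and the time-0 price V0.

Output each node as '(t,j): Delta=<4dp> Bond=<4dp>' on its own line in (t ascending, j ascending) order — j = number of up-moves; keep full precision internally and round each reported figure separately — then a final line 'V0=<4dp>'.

Under the risk-neutral measure, an up-move has probability p* = (R−d)/(u−d) = 0.4151 and values discount at R = 1.05.
Terminal values V(1,·): V(1,0)=25.0000, V(1,1)=0.0000
(0,0): S=38.0000. Δ = (V_up−V_dn)/(S_up−S_dn) = (0.0000−25.0000)/(51.6800−31.5400) = -1.2413. V = [p*·0.0000 + (1−p*)·25.0000]/1.05 = 13.9263. B = V − Δ·S = 61.0961.
Each (Δ,B) replicates both successor values, so the strategy is self-financing and V0 is arbitrage-free.

(0,0): Delta=-1.2413 Bond=61.0961
V0=13.9263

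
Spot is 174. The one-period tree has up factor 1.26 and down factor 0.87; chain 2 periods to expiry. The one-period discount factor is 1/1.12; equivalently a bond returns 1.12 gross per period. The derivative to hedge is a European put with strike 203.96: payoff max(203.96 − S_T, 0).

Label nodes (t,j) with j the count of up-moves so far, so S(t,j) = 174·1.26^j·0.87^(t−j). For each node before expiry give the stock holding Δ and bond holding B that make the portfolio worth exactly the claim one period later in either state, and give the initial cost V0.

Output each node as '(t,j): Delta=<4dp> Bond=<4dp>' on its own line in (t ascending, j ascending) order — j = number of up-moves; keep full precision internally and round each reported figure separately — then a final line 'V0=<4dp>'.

The replicating-portfolio and risk-neutral prices coincide; use p* = (1.12−0.87)/(1.26−0.87) = 0.6410 for the latter.
Payoff layer (t=2): V(2,0)=72.2594, V(2,1)=13.2212, V(2,2)=0.0000
Node (1,0) S=151.3800: V=(p*·13.2212+(1−p*)·72.2594)/1.12=30.7271; Δ=(13.2212−72.2594)/(190.7388−131.7006)=-1.0000; B=V−Δ·S=182.1071
Node (1,1) S=219.2400: V=(p*·0.0000+(1−p*)·13.2212)/1.12=4.2376; Δ=(0.0000−13.2212)/(276.2424−190.7388)=-0.1546; B=V−Δ·S=38.1381
Node (0,0) S=174.0000: V=(p*·4.2376+(1−p*)·30.7271)/1.12=12.2738; Δ=(4.2376−30.7271)/(219.2400−151.3800)=-0.3904; B=V−Δ·S=80.1958
Check: Δ(0,0)·S0 + B(0,0) = 12.2738 = V0.

(0,0): Delta=-0.3904 Bond=80.1958
(1,0): Delta=-1.0000 Bond=182.1071
(1,1): Delta=-0.1546 Bond=38.1381
V0=12.2738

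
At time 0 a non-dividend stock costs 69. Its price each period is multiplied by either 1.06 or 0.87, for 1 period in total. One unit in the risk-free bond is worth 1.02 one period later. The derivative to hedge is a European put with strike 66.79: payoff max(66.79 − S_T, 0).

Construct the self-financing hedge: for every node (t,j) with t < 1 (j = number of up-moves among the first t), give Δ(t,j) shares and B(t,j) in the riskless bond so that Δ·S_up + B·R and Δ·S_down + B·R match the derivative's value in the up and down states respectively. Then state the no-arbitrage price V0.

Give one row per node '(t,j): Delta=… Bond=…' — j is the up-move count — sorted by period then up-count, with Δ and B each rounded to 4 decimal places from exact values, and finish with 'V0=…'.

(0,0): Delta=-0.5156 Bond=36.9742
V0=1.3953

Since d<R<u, set p* = (R−d)/(u−d) = 0.7895; price each node as the discounted p*-expectation of its children.
At expiry t=1: V(1,0)=6.7600, V(1,1)=0.0000
  t=0,j=0: stock 69.0000 → up 73.1400 (V=0.0000), down 60.0300 (V=6.7600). Price 1.3953; hedge Δ=-0.5156, bond B=36.9742.
Root portfolio cost Δ·69+B reproduces V0=1.3953.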